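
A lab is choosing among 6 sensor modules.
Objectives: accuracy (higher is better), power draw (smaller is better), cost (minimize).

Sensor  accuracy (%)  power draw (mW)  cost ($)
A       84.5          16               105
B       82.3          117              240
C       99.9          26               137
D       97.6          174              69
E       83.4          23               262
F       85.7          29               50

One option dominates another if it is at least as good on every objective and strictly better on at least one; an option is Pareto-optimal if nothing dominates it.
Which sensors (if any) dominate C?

A: worse on accuracy (84.5 vs 99.9).
B: worse on accuracy (82.3 vs 99.9).
D: worse on accuracy (97.6 vs 99.9).
E: worse on accuracy (83.4 vs 99.9).
F: worse on accuracy (85.7 vs 99.9).
No option dominates C.

none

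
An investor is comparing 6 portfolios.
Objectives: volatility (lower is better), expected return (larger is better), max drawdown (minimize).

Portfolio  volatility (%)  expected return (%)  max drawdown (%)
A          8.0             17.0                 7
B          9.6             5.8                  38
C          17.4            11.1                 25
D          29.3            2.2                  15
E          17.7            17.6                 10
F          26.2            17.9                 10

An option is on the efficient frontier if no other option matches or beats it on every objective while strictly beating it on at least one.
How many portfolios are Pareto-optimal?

3

A: not dominated (best volatility).
B: dominated by A (volatility 8.0≤9.6, expected return 17.0≥5.8, max drawdown 7≤38).
C: dominated by A (volatility 8.0≤17.4, expected return 17.0≥11.1, max drawdown 7≤25).
D: dominated by A (volatility 8.0≤29.3, expected return 17.0≥2.2, max drawdown 7≤15).
E: not dominated.
F: not dominated (best expected return).
Pareto-optimal: A, E, F → 3.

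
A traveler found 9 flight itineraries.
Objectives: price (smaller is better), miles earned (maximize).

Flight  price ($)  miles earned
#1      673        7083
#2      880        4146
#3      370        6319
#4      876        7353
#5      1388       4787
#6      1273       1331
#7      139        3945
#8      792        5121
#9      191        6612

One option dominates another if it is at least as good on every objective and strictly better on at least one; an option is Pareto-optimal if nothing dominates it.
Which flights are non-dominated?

#1: not dominated.
#2: dominated by #1 (price 673≤880, miles earned 7083≥4146).
#3: dominated by #9 (price 191≤370, miles earned 6612≥6319).
#4: not dominated (best miles earned).
#5: dominated by #1 (price 673≤1388, miles earned 7083≥4787).
#6: dominated by #1 (price 673≤1273, miles earned 7083≥1331).
#7: not dominated (best price).
#8: dominated by #1 (price 673≤792, miles earned 7083≥5121).
#9: not dominated.

#1, #4, #7, #9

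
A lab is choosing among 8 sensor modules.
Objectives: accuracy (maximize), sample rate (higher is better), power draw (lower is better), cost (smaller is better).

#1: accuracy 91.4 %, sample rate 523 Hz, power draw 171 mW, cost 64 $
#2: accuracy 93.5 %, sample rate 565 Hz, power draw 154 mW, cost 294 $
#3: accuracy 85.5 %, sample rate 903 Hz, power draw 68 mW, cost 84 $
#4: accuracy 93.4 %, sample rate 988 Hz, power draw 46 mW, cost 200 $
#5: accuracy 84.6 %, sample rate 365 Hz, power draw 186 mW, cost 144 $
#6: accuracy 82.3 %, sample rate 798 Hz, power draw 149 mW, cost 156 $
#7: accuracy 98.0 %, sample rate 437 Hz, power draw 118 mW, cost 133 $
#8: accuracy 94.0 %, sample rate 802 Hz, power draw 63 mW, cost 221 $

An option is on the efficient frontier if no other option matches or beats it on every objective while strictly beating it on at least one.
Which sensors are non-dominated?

#1: not dominated (best cost).
#2: dominated by #8 (accuracy 94.0≥93.5, sample rate 802≥565, power draw 63≤154, cost 221≤294).
#3: not dominated.
#4: not dominated (best sample rate).
#5: dominated by #1 (accuracy 91.4≥84.6, sample rate 523≥365, power draw 171≤186, cost 64≤144).
#6: dominated by #3 (accuracy 85.5≥82.3, sample rate 903≥798, power draw 68≤149, cost 84≤156).
#7: not dominated (best accuracy).
#8: not dominated.

#1, #3, #4, #7, #8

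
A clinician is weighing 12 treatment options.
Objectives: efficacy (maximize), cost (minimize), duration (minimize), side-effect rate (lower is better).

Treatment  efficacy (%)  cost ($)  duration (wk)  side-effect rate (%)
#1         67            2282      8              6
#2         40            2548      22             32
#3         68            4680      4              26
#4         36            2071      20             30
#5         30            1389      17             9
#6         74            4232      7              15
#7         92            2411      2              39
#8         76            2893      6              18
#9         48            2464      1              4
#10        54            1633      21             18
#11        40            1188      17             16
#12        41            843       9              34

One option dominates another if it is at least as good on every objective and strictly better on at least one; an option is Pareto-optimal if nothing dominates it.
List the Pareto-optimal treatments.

#1, #3, #5, #6, #7, #8, #9, #10, #11, #12

#1: not dominated.
#2: dominated by #1 (efficacy 67≥40, cost 2282≤2548, duration 8≤22, side-effect rate 6≤32).
#3: not dominated.
#4: dominated by #11 (efficacy 40≥36, cost 1188≤2071, duration 17≤20, side-effect rate 16≤30).
#5: not dominated.
#6: not dominated.
#7: not dominated (best efficacy).
#8: not dominated.
#9: not dominated (best duration).
#10: not dominated.
#11: not dominated.
#12: not dominated (best cost).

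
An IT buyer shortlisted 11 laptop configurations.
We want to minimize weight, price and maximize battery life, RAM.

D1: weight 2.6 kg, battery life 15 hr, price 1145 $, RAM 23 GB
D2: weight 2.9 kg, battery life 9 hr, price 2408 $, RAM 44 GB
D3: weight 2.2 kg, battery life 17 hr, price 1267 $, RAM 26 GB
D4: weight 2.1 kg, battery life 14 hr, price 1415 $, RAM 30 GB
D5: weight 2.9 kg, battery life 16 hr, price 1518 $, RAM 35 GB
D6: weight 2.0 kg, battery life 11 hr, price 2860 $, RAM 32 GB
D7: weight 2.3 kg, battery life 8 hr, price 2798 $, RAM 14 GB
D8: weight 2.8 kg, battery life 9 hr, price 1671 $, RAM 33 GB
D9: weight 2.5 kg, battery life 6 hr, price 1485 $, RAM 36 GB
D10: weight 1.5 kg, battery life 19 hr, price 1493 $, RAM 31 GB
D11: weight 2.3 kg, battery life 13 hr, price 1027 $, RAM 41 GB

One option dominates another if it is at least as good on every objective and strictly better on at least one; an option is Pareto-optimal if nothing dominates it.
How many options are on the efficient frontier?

8

D1: not dominated.
D2: not dominated (best RAM).
D3: not dominated.
D4: not dominated.
D5: not dominated.
D6: not dominated.
D7: dominated by D3 (weight 2.2≤2.3, battery life 17≥8, price 1267≤2798, RAM 26≥14).
D8: dominated by D11 (weight 2.3≤2.8, battery life 13≥9, price 1027≤1671, RAM 41≥33).
D9: dominated by D11 (weight 2.3≤2.5, battery life 13≥6, price 1027≤1485, RAM 41≥36).
D10: not dominated (best weight).
D11: not dominated (best price).
Pareto-optimal: D1, D2, D3, D4, D5, D6, D10, D11 → 8.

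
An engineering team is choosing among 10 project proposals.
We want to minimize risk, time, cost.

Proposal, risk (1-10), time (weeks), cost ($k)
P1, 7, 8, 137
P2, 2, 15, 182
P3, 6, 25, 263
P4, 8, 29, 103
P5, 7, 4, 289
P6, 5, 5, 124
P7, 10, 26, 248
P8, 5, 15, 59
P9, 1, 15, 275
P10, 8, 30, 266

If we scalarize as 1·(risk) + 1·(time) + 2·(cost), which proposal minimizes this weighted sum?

P8

P1: 1·7 + 1·8 + 2·137 = 289
P2: 1·2 + 1·15 + 2·182 = 381
P3: 1·6 + 1·25 + 2·263 = 557
P4: 1·8 + 1·29 + 2·103 = 243
P5: 1·7 + 1·4 + 2·289 = 589
P6: 1·5 + 1·5 + 2·124 = 258
P7: 1·10 + 1·26 + 2·248 = 532
P8: 1·5 + 1·15 + 2·59 = 138
P9: 1·1 + 1·15 + 2·275 = 566
P10: 1·8 + 1·30 + 2·266 = 570
Lowest: P8 at 138.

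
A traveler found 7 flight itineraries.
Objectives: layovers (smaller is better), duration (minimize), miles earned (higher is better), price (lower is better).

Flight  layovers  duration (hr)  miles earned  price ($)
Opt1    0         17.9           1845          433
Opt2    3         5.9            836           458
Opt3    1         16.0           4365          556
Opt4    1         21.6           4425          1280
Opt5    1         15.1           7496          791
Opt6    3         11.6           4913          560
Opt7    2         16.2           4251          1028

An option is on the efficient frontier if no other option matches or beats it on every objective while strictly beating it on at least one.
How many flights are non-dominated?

Opt1: not dominated (best layovers).
Opt2: not dominated (best duration).
Opt3: not dominated.
Opt4: dominated by Opt5 (layovers 1≤1, duration 15.1≤21.6, miles earned 7496≥4425, price 791≤1280).
Opt5: not dominated (best miles earned).
Opt6: not dominated.
Opt7: dominated by Opt3 (layovers 1≤2, duration 16.0≤16.2, miles earned 4365≥4251, price 556≤1028).
Pareto-optimal: Opt1, Opt2, Opt3, Opt5, Opt6 → 5.

5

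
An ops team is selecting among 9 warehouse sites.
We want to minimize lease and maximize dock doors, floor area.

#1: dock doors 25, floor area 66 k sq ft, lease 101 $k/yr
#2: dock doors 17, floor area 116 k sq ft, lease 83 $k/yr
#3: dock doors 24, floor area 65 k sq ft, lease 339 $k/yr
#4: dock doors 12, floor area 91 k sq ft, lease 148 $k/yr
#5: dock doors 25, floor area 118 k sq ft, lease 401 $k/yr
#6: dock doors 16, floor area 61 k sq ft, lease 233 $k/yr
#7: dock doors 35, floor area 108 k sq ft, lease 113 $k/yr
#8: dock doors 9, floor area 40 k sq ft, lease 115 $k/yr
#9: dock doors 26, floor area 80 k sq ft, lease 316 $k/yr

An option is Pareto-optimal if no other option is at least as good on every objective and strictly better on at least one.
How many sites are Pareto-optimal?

#1: not dominated.
#2: not dominated (best lease).
#3: dominated by #1 (dock doors 25≥24, floor area 66≥65, lease 101≤339).
#4: dominated by #2 (dock doors 17≥12, floor area 116≥91, lease 83≤148).
#5: not dominated (best floor area).
#6: dominated by #1 (dock doors 25≥16, floor area 66≥61, lease 101≤233).
#7: not dominated (best dock doors).
#8: dominated by #1 (dock doors 25≥9, floor area 66≥40, lease 101≤115).
#9: dominated by #7 (dock doors 35≥26, floor area 108≥80, lease 113≤316).
Pareto-optimal: #1, #2, #5, #7 → 4.

4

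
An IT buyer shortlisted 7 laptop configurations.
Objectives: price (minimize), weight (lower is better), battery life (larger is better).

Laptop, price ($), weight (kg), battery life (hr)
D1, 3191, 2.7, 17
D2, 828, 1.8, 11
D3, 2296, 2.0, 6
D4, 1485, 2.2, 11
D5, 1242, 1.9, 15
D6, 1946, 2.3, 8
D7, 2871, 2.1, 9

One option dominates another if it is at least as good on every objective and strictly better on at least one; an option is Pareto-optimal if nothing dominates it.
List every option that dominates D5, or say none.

none

D1: worse on price (3191 vs 1242).
D2: worse on battery life (11 vs 15).
D3: worse on price (2296 vs 1242).
D4: worse on price (1485 vs 1242).
D6: worse on price (1946 vs 1242).
D7: worse on price (2871 vs 1242).
No option dominates D5.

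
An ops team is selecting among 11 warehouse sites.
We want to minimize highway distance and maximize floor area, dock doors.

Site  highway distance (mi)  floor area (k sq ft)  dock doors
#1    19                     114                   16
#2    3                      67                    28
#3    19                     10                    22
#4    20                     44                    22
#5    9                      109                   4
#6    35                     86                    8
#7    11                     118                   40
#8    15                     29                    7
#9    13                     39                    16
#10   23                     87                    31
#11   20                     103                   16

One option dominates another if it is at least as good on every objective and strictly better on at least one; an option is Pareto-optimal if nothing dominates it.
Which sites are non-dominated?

#1: dominated by #7 (highway distance 11≤19, floor area 118≥114, dock doors 40≥16).
#2: not dominated (best highway distance).
#3: dominated by #2 (highway distance 3≤19, floor area 67≥10, dock doors 28≥22).
#4: dominated by #2 (highway distance 3≤20, floor area 67≥44, dock doors 28≥22).
#5: not dominated.
#6: dominated by #1 (highway distance 19≤35, floor area 114≥86, dock doors 16≥8).
#7: not dominated (best floor area).
#8: dominated by #2 (highway distance 3≤15, floor area 67≥29, dock doors 28≥7).
#9: dominated by #2 (highway distance 3≤13, floor area 67≥39, dock doors 28≥16).
#10: dominated by #7 (highway distance 11≤23, floor area 118≥87, dock doors 40≥31).
#11: dominated by #1 (highway distance 19≤20, floor area 114≥103, dock doors 16≥16).

#2, #5, #7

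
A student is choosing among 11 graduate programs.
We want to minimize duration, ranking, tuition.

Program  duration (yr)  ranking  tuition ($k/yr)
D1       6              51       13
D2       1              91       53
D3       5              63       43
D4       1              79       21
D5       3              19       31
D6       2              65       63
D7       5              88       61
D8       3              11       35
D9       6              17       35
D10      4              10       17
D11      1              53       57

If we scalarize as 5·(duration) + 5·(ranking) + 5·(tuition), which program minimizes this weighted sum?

D10

D1: 5·6 + 5·51 + 5·13 = 350
D2: 5·1 + 5·91 + 5·53 = 725
D3: 5·5 + 5·63 + 5·43 = 555
D4: 5·1 + 5·79 + 5·21 = 505
D5: 5·3 + 5·19 + 5·31 = 265
D6: 5·2 + 5·65 + 5·63 = 650
D7: 5·5 + 5·88 + 5·61 = 770
D8: 5·3 + 5·11 + 5·35 = 245
D9: 5·6 + 5·17 + 5·35 = 290
D10: 5·4 + 5·10 + 5·17 = 155
D11: 5·1 + 5·53 + 5·57 = 555
Lowest: D10 at 155.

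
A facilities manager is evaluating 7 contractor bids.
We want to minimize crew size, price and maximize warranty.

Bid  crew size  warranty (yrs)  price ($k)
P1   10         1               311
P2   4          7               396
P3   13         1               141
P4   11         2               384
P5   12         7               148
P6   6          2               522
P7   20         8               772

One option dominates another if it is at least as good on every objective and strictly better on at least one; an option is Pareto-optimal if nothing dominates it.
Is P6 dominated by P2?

Yes

P2 vs P6: crew size 4≤6, warranty 7≥2, price 396≤522 — P2 is at least as good on every objective with at least one strict improvement.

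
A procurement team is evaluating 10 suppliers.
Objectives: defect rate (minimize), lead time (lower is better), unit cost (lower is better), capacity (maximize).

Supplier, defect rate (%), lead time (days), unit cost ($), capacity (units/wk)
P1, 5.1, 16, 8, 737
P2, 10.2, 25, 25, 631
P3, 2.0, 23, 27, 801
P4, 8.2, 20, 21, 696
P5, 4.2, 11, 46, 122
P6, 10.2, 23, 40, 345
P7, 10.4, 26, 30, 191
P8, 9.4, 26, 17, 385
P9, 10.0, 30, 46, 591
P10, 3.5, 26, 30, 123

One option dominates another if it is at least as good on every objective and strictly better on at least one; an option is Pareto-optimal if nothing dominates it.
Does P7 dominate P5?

P7 vs P5: P7 is worse on defect rate (10.4 vs 4.2), so it does not dominate P5.

No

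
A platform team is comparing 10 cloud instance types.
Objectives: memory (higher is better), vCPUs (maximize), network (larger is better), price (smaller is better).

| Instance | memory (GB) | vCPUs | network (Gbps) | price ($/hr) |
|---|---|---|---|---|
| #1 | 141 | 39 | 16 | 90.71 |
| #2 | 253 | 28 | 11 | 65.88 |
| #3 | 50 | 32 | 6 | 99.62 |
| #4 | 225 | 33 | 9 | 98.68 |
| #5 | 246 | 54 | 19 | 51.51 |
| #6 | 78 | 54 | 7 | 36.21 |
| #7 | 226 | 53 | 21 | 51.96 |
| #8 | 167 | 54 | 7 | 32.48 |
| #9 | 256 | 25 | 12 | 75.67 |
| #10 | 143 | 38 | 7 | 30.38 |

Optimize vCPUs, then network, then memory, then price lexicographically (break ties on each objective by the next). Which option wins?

#5

First maximize vCPUs: best is 54, kept {#5, #6, #8}.
Then maximize network: best is 19, kept {#5}.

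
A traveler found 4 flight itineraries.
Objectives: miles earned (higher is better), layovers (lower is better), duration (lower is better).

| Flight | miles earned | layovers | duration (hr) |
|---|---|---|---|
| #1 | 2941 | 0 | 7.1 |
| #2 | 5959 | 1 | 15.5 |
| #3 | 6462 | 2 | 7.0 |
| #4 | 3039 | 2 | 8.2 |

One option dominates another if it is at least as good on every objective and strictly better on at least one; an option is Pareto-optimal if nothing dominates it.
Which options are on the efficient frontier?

#1, #2, #3

#1: not dominated (best layovers).
#2: not dominated.
#3: not dominated (best miles earned).
#4: dominated by #3 (miles earned 6462≥3039, layovers 2≤2, duration 7.0≤8.2).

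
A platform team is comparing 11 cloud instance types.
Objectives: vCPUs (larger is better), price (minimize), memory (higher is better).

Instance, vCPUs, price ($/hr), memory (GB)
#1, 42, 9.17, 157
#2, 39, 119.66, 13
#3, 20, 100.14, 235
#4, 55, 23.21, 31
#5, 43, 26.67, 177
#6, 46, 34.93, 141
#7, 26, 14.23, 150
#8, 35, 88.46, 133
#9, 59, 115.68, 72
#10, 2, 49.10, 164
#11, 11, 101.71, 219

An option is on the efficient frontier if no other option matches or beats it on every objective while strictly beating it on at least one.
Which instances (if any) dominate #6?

none

#1: worse on vCPUs (42 vs 46).
#2: worse on vCPUs (39 vs 46).
#3: worse on vCPUs (20 vs 46).
#4: worse on memory (31 vs 141).
#5: worse on vCPUs (43 vs 46).
#7: worse on vCPUs (26 vs 46).
#8: worse on vCPUs (35 vs 46).
#9: worse on price (115.68 vs 34.93).
#10: worse on vCPUs (2 vs 46).
#11: worse on vCPUs (11 vs 46).
No option dominates #6.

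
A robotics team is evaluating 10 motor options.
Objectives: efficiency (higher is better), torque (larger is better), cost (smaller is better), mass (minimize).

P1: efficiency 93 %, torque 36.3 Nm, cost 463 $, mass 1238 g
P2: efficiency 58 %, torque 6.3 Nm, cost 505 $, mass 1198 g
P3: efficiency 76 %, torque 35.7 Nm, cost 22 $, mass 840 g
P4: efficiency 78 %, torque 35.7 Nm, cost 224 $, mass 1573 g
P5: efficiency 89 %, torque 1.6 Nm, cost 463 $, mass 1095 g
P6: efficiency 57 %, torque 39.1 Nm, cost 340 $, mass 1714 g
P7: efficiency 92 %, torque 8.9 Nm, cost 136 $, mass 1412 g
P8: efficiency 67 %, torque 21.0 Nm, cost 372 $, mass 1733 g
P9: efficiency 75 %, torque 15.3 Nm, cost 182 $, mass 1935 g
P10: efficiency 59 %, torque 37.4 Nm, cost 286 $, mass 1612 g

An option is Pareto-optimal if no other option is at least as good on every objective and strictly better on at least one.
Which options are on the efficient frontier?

P1: not dominated (best efficiency).
P2: dominated by P3 (efficiency 76≥58, torque 35.7≥6.3, cost 22≤505, mass 840≤1198).
P3: not dominated (best cost).
P4: not dominated.
P5: not dominated.
P6: not dominated (best torque).
P7: not dominated.
P8: dominated by P3 (efficiency 76≥67, torque 35.7≥21.0, cost 22≤372, mass 840≤1733).
P9: dominated by P3 (efficiency 76≥75, torque 35.7≥15.3, cost 22≤182, mass 840≤1935).
P10: not dominated.

P1, P3, P4, P5, P6, P7, P10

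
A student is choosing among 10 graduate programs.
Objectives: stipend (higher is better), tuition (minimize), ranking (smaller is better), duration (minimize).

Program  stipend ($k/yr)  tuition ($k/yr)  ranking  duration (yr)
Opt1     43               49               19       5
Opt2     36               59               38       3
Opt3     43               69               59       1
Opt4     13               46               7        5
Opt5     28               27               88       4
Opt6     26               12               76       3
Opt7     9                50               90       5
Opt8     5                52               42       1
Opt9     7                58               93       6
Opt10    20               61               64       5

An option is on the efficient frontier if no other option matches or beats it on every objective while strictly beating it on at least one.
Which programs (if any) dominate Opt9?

Opt1: stipend 43≥7, tuition 49≤58, ranking 19≤93, duration 5≤6 — dominates Opt9.
Opt4: stipend 13≥7, tuition 46≤58, ranking 7≤93, duration 5≤6 — dominates Opt9.
Opt5: stipend 28≥7, tuition 27≤58, ranking 88≤93, duration 4≤6 — dominates Opt9.
Opt6: stipend 26≥7, tuition 12≤58, ranking 76≤93, duration 3≤6 — dominates Opt9.
Opt7: stipend 9≥7, tuition 50≤58, ranking 90≤93, duration 5≤6 — dominates Opt9.
Others (Opt2, Opt3, Opt8, Opt10) are each worse than Opt9 on at least one objective.

Opt1, Opt4, Opt5, Opt6, Opt7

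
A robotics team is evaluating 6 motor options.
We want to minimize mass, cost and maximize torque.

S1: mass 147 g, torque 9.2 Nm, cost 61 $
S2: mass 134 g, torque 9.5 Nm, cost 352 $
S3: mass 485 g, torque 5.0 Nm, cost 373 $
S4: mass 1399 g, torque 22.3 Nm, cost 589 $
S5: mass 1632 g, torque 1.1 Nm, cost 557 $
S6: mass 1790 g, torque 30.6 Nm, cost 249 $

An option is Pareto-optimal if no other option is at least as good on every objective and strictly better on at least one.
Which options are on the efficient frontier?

S1, S2, S4, S6

S1: not dominated (best cost).
S2: not dominated (best mass).
S3: dominated by S1 (mass 147≤485, torque 9.2≥5.0, cost 61≤373).
S4: not dominated.
S5: dominated by S1 (mass 147≤1632, torque 9.2≥1.1, cost 61≤557).
S6: not dominated (best torque).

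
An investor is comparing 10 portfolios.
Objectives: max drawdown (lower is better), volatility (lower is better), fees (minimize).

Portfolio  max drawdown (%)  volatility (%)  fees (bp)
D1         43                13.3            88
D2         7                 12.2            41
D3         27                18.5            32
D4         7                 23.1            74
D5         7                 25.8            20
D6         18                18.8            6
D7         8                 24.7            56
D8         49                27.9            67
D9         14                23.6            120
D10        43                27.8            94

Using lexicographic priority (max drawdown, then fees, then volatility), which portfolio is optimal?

First minimize max drawdown: best is 7, kept {D2, D4, D5}.
Then minimize fees: best is 20, kept {D5}.

D5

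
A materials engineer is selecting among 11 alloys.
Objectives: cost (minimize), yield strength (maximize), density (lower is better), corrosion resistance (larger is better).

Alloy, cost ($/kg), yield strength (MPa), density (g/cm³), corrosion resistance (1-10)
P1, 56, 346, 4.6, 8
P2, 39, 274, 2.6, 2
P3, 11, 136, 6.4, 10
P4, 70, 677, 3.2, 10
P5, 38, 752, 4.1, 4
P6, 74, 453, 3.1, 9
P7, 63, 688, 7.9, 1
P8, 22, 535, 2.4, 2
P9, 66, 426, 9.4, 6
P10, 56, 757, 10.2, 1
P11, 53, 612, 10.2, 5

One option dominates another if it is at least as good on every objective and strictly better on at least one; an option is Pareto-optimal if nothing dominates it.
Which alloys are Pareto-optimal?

P1, P3, P4, P5, P6, P8, P9, P10, P11

P1: not dominated.
P2: dominated by P8 (cost 22≤39, yield strength 535≥274, density 2.4≤2.6, corrosion resistance 2≥2).
P3: not dominated (best cost).
P4: not dominated.
P5: not dominated.
P6: not dominated.
P7: dominated by P5 (cost 38≤63, yield strength 752≥688, density 4.1≤7.9, corrosion resistance 4≥1).
P8: not dominated (best density).
P9: not dominated.
P10: not dominated (best yield strength).
P11: not dominated.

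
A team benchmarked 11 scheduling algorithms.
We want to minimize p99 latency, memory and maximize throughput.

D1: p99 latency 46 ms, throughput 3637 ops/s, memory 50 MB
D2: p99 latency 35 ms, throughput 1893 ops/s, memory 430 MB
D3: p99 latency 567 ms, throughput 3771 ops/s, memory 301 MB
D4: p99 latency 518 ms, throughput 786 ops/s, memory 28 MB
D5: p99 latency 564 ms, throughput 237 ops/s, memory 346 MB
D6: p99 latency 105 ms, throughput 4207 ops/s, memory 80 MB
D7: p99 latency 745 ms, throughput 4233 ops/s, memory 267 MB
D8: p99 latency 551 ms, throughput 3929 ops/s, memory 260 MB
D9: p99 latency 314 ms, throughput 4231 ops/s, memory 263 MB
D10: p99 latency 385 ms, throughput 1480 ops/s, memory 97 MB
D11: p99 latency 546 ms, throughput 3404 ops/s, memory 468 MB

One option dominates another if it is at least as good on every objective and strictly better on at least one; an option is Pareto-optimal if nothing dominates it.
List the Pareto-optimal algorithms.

D1, D2, D4, D6, D7, D9

D1: not dominated.
D2: not dominated (best p99 latency).
D3: dominated by D6 (p99 latency 105≤567, throughput 4207≥3771, memory 80≤301).
D4: not dominated (best memory).
D5: dominated by D1 (p99 latency 46≤564, throughput 3637≥237, memory 50≤346).
D6: not dominated.
D7: not dominated (best throughput).
D8: dominated by D6 (p99 latency 105≤551, throughput 4207≥3929, memory 80≤260).
D9: not dominated.
D10: dominated by D1 (p99 latency 46≤385, throughput 3637≥1480, memory 50≤97).
D11: dominated by D1 (p99 latency 46≤546, throughput 3637≥3404, memory 50≤468).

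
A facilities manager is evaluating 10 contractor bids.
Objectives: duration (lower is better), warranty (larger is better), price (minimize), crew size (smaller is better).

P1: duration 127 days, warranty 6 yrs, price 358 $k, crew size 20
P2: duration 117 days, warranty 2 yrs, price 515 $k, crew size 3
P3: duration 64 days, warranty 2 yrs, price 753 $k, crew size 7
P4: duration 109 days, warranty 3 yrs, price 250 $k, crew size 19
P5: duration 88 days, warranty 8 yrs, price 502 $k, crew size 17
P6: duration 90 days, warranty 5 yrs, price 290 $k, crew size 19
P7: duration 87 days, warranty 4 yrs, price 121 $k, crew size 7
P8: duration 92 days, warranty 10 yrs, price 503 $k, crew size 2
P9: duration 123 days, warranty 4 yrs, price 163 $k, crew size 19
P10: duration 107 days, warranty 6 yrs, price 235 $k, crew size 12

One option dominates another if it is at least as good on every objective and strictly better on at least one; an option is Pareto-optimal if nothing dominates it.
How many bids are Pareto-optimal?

6

P1: dominated by P10 (duration 107≤127, warranty 6≥6, price 235≤358, crew size 12≤20).
P2: dominated by P8 (duration 92≤117, warranty 10≥2, price 503≤515, crew size 2≤3).
P3: not dominated (best duration).
P4: dominated by P7 (duration 87≤109, warranty 4≥3, price 121≤250, crew size 7≤19).
P5: not dominated.
P6: not dominated.
P7: not dominated (best price).
P8: not dominated (best warranty).
P9: dominated by P7 (duration 87≤123, warranty 4≥4, price 121≤163, crew size 7≤19).
P10: not dominated.
Pareto-optimal: P3, P5, P6, P7, P8, P10 → 6.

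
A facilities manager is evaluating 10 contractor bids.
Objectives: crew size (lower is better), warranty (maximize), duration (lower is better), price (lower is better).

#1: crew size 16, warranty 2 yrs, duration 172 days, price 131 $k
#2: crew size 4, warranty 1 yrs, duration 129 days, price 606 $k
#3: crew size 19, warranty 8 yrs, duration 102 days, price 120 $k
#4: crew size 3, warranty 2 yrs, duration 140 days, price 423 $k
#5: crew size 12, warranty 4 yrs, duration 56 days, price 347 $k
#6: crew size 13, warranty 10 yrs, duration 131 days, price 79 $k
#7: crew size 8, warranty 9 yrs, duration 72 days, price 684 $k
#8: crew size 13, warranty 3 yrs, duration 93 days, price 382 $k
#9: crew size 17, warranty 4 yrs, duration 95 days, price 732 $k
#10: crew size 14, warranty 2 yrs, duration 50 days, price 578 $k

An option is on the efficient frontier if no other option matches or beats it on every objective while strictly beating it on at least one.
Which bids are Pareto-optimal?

#2, #3, #4, #5, #6, #7, #10

#1: dominated by #6 (crew size 13≤16, warranty 10≥2, duration 131≤172, price 79≤131).
#2: not dominated.
#3: not dominated.
#4: not dominated (best crew size).
#5: not dominated.
#6: not dominated (best warranty).
#7: not dominated.
#8: dominated by #5 (crew size 12≤13, warranty 4≥3, duration 56≤93, price 347≤382).
#9: dominated by #5 (crew size 12≤17, warranty 4≥4, duration 56≤95, price 347≤732).
#10: not dominated (best duration).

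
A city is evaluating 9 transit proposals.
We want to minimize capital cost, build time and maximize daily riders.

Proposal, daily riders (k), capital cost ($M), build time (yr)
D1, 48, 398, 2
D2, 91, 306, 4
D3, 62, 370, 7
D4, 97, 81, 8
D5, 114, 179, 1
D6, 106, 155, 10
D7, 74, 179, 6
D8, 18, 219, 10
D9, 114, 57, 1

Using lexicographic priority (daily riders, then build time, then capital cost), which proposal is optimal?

First maximize daily riders: best is 114, kept {D5, D9}.
Then minimize build time: best is 1, kept {D5, D9}.
Then minimize capital cost: best is 57, kept {D9}.

D9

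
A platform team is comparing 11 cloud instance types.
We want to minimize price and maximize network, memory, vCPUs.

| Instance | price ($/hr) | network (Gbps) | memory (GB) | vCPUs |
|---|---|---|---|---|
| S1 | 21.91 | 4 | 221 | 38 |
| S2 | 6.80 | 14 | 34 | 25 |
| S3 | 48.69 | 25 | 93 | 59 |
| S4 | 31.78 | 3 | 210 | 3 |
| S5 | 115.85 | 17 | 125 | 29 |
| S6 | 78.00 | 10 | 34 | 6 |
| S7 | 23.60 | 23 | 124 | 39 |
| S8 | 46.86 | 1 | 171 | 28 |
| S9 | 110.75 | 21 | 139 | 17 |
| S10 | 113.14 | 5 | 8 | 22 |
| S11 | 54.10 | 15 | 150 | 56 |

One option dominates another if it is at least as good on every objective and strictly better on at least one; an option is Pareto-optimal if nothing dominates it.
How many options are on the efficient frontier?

7

S1: not dominated (best memory).
S2: not dominated (best price).
S3: not dominated (best network).
S4: dominated by S1 (price 21.91≤31.78, network 4≥3, memory 221≥210, vCPUs 38≥3).
S5: not dominated.
S6: dominated by S2 (price 6.80≤78.00, network 14≥10, memory 34≥34, vCPUs 25≥6).
S7: not dominated.
S8: dominated by S1 (price 21.91≤46.86, network 4≥1, memory 221≥171, vCPUs 38≥28).
S9: not dominated.
S10: dominated by S2 (price 6.80≤113.14, network 14≥5, memory 34≥8, vCPUs 25≥22).
S11: not dominated.
Pareto-optimal: S1, S2, S3, S5, S7, S9, S11 → 7.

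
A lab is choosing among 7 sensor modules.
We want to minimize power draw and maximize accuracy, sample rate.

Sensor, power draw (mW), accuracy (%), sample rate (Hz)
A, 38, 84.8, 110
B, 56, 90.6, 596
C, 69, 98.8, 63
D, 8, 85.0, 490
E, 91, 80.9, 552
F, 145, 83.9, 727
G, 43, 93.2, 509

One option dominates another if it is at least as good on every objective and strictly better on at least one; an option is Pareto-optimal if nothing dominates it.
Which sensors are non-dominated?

A: dominated by D (power draw 8≤38, accuracy 85.0≥84.8, sample rate 490≥110).
B: not dominated.
C: not dominated (best accuracy).
D: not dominated (best power draw).
E: dominated by B (power draw 56≤91, accuracy 90.6≥80.9, sample rate 596≥552).
F: not dominated (best sample rate).
G: not dominated.

B, C, D, F, G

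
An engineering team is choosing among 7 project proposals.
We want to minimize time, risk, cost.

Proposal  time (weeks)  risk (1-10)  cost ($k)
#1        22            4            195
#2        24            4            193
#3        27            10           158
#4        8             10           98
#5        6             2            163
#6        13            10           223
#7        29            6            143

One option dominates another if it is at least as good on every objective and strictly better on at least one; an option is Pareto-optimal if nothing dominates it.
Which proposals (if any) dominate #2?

#5: time 6≤24, risk 2≤4, cost 163≤193 — dominates #2.
Others (#1, #3, #4, #6, #7) are each worse than #2 on at least one objective.

#5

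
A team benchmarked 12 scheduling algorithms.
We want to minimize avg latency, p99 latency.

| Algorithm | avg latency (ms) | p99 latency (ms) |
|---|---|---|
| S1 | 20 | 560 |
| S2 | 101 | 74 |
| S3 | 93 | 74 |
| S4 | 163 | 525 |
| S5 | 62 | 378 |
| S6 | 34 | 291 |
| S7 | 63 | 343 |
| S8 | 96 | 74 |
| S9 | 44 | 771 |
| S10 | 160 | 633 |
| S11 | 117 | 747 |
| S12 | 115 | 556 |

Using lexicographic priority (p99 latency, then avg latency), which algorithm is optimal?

S3

First minimize p99 latency: best is 74, kept {S2, S3, S8}.
Then minimize avg latency: best is 93, kept {S3}.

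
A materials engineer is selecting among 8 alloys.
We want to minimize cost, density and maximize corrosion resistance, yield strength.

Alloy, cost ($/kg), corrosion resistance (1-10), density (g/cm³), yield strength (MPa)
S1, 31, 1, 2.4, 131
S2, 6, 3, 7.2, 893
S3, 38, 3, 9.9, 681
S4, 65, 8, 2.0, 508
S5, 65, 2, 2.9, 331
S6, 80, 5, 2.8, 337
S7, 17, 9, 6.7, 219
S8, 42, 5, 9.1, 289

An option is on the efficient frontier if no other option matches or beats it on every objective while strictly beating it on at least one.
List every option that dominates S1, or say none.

none

S2: worse on density (7.2 vs 2.4).
S3: worse on cost (38 vs 31).
S4: worse on cost (65 vs 31).
S5: worse on cost (65 vs 31).
S6: worse on cost (80 vs 31).
S7: worse on density (6.7 vs 2.4).
S8: worse on cost (42 vs 31).
No option dominates S1.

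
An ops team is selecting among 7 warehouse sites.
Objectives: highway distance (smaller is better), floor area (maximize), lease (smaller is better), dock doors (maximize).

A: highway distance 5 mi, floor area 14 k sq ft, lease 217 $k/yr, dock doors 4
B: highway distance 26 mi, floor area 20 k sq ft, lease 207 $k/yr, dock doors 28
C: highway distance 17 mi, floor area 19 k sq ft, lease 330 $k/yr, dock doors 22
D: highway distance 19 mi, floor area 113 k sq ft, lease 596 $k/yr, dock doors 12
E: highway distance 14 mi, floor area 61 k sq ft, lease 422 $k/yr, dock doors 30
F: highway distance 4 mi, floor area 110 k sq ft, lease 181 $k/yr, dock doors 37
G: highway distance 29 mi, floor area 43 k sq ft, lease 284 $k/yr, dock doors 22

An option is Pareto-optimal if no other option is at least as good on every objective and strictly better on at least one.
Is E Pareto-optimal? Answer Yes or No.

No

F vs E: highway distance 4≤14, floor area 110≥61, lease 181≤422, dock doors 37≥30 — F is at least as good on every objective and strictly better on at least one, so F dominates E.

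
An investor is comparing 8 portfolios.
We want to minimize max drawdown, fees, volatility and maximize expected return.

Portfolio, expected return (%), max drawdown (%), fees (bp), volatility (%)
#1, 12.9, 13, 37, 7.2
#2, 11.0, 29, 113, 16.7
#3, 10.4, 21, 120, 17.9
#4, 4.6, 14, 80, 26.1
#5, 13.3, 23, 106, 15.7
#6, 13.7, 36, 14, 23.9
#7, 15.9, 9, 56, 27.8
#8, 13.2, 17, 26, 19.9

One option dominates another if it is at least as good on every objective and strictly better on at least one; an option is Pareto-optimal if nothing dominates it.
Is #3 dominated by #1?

Yes

#1 vs #3: expected return 12.9≥10.4, max drawdown 13≤21, fees 37≤120, volatility 7.2≤17.9 — #1 is at least as good on every objective with at least one strict improvement.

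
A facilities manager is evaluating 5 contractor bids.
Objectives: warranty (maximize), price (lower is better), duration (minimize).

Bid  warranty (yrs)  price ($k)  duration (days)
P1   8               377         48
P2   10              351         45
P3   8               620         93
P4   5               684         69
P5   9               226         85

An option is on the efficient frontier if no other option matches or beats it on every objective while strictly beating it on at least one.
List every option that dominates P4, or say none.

P1, P2

P1: warranty 8≥5, price 377≤684, duration 48≤69 — dominates P4.
P2: warranty 10≥5, price 351≤684, duration 45≤69 — dominates P4.
Others (P3, P5) are each worse than P4 on at least one objective.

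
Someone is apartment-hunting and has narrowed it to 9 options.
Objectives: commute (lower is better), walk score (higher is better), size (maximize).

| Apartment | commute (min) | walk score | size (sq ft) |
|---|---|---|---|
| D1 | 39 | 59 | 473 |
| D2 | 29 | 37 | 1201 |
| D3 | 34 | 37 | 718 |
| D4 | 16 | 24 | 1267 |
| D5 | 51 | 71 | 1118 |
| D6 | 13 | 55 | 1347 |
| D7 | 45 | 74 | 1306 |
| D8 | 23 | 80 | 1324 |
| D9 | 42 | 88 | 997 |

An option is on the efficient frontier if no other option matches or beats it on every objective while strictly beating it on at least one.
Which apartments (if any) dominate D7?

D8: commute 23≤45, walk score 80≥74, size 1324≥1306 — dominates D7.
Others (D1, D2, D3, D4, D5, D6, D9) are each worse than D7 on at least one objective.

D8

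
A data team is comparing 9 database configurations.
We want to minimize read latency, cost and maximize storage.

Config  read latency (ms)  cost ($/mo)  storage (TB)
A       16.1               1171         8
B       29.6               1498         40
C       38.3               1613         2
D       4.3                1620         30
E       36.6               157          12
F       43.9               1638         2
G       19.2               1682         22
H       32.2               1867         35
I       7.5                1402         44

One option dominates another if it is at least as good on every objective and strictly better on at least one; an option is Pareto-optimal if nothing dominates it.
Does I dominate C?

I vs C: read latency 7.5≤38.3, cost 1402≤1613, storage 44≥2 — I is at least as good on every objective with at least one strict improvement.

Yes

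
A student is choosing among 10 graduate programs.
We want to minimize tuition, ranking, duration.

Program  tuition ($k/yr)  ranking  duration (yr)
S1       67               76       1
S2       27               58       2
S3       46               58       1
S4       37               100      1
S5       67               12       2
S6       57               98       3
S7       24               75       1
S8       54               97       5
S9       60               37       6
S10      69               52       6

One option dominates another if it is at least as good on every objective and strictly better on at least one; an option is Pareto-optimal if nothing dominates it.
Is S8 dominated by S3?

Yes

S3 vs S8: tuition 46≤54, ranking 58≤97, duration 1≤5 — S3 is at least as good on every objective with at least one strict improvement.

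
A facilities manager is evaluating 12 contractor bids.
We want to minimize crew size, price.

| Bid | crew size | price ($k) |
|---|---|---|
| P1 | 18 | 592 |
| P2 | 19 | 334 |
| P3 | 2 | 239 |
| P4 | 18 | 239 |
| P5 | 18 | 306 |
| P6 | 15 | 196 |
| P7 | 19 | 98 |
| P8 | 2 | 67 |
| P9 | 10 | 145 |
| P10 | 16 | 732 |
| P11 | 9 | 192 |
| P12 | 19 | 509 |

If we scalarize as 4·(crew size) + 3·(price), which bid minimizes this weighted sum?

P8

P1: 4·18 + 3·592 = 1848
P2: 4·19 + 3·334 = 1078
P3: 4·2 + 3·239 = 725
P4: 4·18 + 3·239 = 789
P5: 4·18 + 3·306 = 990
P6: 4·15 + 3·196 = 648
P7: 4·19 + 3·98 = 370
P8: 4·2 + 3·67 = 209
P9: 4·10 + 3·145 = 475
P10: 4·16 + 3·732 = 2260
P11: 4·9 + 3·192 = 612
P12: 4·19 + 3·509 = 1603
Lowest: P8 at 209.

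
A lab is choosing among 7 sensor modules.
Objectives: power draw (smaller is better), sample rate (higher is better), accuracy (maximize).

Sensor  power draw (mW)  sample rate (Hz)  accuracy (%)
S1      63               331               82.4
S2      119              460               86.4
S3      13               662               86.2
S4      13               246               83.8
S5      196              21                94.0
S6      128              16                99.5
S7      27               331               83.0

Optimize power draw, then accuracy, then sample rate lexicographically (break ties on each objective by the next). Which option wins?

First minimize power draw: best is 13, kept {S3, S4}.
Then maximize accuracy: best is 86.2, kept {S3}.

S3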